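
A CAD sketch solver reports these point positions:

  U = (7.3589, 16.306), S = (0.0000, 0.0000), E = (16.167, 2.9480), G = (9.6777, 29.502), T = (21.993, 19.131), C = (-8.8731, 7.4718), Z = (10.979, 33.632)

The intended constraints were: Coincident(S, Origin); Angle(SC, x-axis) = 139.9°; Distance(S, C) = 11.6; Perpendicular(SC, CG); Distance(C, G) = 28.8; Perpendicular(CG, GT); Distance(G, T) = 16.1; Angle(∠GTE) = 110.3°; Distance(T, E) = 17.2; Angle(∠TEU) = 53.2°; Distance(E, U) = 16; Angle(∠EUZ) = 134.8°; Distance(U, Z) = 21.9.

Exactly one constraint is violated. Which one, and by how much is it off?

Distance(U, Z) = 21.9 — off by 4.20.

S = (0.00, 0.00) ✓; SC at 139.9° ✓; |SC| = 11.60 ✓; ∠(SC, CG) = 90.00° ✓; |CG| = 28.80 ✓; ∠(CG, GT) = 90.00° ✓; |GT| = 16.10 ✓; ∠GTE = 110.3° ✓; |TE| = 17.20 ✓; ∠TEU = 53.20° ✓; |EU| = 16.00 ✓; ∠EUZ = 134.8° ✓; |UZ| = 17.70 ✗.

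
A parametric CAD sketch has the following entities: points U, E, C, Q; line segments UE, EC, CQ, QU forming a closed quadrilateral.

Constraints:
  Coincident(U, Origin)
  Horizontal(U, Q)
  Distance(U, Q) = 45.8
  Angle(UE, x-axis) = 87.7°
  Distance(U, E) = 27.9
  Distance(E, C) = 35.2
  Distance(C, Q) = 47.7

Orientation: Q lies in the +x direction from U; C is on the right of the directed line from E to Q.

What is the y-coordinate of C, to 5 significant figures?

-7.2359

Checks: U = (0.00, 0.00) ✓; |EC| = 35.20 ✓; |CQ| = 47.70 ✓.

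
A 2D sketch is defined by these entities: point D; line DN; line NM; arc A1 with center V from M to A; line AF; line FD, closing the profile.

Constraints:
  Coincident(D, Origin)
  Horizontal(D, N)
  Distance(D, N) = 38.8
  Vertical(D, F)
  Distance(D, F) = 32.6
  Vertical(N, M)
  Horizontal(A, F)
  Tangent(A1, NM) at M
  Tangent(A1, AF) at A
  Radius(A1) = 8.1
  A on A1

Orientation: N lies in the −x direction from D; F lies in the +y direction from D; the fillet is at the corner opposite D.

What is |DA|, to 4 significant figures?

44.78

D is at the origin; DN is horizontal with |DN| = 38.8 and N on the −x side, so N = (-38.80, 0.000). D and F share the same x with |DF| = 32.6 and F on the +y side, so F = (0.000, 32.60). The virtual corner opposite D is at (-38.80, 32.60). Tangency of A1 to NM means the radius VM is perpendicular to NM and the tangent condition forces VA to be normal to AF, with radius 8.1, so the center V sits 8.1 in from both sides at V = (-30.70, 24.50). That places the tangent points at M = (-38.80, 24.50) on NM and A = (-30.70, 32.60) on AF. Then |DA| = |A − D| = 44.78.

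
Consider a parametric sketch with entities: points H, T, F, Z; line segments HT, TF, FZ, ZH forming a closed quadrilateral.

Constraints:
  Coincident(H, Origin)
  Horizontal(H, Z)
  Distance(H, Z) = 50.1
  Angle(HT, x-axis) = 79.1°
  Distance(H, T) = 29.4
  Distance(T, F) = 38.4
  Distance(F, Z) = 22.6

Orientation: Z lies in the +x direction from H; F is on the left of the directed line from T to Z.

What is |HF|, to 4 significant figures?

48.32

H is at the origin; HZ is horizontal with |HZ| = 50.1 and Z in +x, so Z = (50.1, 0). HT runs at 79.1° with |HT| = 29.4, so T = (5.559, 28.87). F is determined by |TF| = 38.4 and |FZ| = 22.6 together: it lies at the intersection of circle(T, 38.4) and circle(Z, 22.6). With |TZ| = 53.08, the foot of the radical line on TZ is 35.62 from T and the perpendicular offset is √(38.4² − 35.62²) = 14.35. Taking the left-of-TZ solution: F = (43.25, 21.54).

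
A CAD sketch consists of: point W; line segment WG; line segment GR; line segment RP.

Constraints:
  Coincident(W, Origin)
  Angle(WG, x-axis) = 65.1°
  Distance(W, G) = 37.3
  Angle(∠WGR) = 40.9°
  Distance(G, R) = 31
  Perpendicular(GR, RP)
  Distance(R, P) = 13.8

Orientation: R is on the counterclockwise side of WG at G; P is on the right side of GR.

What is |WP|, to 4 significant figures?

38.32

∠WGR = 40.9°, so GR runs at 65.1° + (180° − 40.9°) = 204.2° from the x-axis; with |GR| = 31.0, R = G + 31.0·(cos 204.2°, sin 204.2°) = (-12.57, 21.13). GR ⟂ RP; with |RP| = 13.8 on the right of GR, P = R + 13.8·(-0.4099, 0.9121) = (-18.23, 33.71). Then |WP| = |P − W| = 38.32.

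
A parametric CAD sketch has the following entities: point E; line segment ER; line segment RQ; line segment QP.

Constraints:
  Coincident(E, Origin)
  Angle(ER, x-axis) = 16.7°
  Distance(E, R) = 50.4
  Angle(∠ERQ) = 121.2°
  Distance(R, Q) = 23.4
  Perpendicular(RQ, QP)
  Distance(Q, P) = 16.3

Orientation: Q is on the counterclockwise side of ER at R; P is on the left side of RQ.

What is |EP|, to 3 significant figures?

56.3

E is at the origin; ER runs at 16.7° with length 50.4, so R = 50.4·(cos 16.7°, sin 16.7°) = (48.3, 14.5). ∠ERQ = 121.2°, so RQ runs at 16.7° + (180° − 121.2°) = 75.5° from the x-axis; with |RQ| = 23.4, Q = R + 23.4·(cos 75.5°, sin 75.5°) = (54.1, 37.1). RQ ⟂ QP; with |QP| = 16.3 on the left of RQ, P = Q + 16.3·(-0.968, 0.250) = (38.4, 41.2). Then |EP| = |P − E| = 56.3.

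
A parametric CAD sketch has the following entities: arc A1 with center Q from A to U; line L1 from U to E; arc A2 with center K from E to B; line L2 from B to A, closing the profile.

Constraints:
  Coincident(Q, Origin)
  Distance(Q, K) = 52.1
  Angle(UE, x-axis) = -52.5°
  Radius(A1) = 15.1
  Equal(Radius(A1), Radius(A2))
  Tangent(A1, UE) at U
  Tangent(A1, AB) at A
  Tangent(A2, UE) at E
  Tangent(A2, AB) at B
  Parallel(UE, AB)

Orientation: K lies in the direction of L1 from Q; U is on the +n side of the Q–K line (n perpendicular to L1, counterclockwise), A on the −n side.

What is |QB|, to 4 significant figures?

54.24

The slot axis is L1's direction at -52.5°, so u = (cos -52.5°, sin -52.5°) = (0.6088, -0.7934) and n = (−sin -52.5°, cos -52.5°) = (0.7934, 0.6088). Q is at the origin and K lies 52.1 along u from Q, so K = 52.1·u = (31.72, -41.33). Tangency of A1 to both parallel lines with radius 15.1 puts U and A at Q ± 15.1·n: U = (11.98, 9.192), A = (-11.98, -9.192). Equal radii place E and B the same way about K: E = K + 15.1·n = (43.70, -32.14), B = K − 15.1·n = (19.74, -50.53). Then |QB| = |B − Q| = 54.24.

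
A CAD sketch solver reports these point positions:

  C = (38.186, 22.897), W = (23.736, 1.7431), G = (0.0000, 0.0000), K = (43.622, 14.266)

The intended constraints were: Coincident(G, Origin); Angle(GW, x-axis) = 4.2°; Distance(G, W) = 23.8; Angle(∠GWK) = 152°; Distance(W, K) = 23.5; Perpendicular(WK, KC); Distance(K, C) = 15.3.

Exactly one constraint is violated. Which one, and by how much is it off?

Distance(K, C) = 15.3 — off by 5.10.

G = (0.00, 0.00) ✓; GW at 4.200° ✓; |GW| = 23.80 ✓; ∠GWK = 152.0° ✓; |WK| = 23.50 ✓; ∠(WK, KC) = 90.00° ✓; |KC| = 10.20 ✗.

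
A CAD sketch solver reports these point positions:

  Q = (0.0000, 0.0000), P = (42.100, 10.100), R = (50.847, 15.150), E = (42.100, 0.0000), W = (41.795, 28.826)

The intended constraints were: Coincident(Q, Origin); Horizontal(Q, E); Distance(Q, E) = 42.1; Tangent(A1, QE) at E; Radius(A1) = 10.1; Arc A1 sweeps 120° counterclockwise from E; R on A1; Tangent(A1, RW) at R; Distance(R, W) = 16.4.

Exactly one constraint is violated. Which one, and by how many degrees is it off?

Tangent(A1, RW) at R — off by 3.50°.

Q = (0.00, 0.00) ✓; Q.y = 0.00, E.y = 0.00 ✓; |QE| = 42.10 ✓; ∠(PE, EQ) = 90.00° ✓; |PE| = 10.10 ✓; bearing(P→R) − bearing(P→E) = 120.0° ✓; |PR| = 10.10 ✓; ∠(PR, RW) = 86.50° ✗; |RW| = 16.40 ✓.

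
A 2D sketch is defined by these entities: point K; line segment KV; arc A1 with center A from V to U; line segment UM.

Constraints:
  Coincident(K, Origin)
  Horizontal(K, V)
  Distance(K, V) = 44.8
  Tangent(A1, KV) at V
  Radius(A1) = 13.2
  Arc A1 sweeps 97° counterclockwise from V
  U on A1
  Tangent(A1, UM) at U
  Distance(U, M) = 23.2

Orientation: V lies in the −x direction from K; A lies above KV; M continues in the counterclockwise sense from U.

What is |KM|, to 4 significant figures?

51.22

On A1, V sits at bearing -90° from A; a 97° counterclockwise sweep puts U at bearing 7°, so U = A + 13.2·(cos 7°, sin 7°) = (-31.70, 14.81). A1 meets UM tangentially, so AU is at right angles to UM, so UM runs along (−sin 7°, cos 7°); with |UM| = 23.2, M = (-34.53, 37.84). Then |KM| = |M − K| = 51.22.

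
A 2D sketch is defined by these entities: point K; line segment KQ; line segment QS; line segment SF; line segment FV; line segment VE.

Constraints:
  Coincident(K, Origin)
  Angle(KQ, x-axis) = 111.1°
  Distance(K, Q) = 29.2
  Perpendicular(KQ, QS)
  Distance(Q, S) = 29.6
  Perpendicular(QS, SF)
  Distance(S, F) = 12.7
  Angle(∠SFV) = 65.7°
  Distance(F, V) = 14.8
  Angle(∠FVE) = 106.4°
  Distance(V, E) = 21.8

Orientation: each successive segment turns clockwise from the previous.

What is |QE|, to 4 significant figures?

24.28

K is at the origin; KQ runs at 111.1° with length 29.2, so Q = (-10.51, 27.24). KQ is perpendicular to QS, so QS runs at 21.10°; with |QS| = 29.6, S = (17.10, 37.90). The perpendicularity gives SF at right angles to QS, so SF runs at -68.90°; with |SF| = 12.7, F = (21.68, 26.05). ∠SFV = 65.7° gives FV at 176.8° from the x-axis; with |FV| = 14.8, V = (6.899, 26.88). ∠FVE = 106.4° gives VE at 103.2° from the x-axis; with |VE| = 21.8, E = (1.921, 48.10). Then |QE| = |E − Q| = 24.28.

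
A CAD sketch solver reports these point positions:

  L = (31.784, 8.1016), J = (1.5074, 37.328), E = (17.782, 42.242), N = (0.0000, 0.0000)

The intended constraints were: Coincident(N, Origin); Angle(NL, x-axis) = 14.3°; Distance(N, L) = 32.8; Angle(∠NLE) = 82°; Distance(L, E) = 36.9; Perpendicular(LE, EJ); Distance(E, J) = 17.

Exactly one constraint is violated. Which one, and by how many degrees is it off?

Perpendicular(LE, EJ) — off by 5.50°.

N = (0.00, 0.00) ✓; NL at 14.30° ✓; |NL| = 32.80 ✓; ∠NLE = 82.00° ✓; |LE| = 36.90 ✓; ∠(LE, EJ) = 84.50° ✗; |EJ| = 17.00 ✓.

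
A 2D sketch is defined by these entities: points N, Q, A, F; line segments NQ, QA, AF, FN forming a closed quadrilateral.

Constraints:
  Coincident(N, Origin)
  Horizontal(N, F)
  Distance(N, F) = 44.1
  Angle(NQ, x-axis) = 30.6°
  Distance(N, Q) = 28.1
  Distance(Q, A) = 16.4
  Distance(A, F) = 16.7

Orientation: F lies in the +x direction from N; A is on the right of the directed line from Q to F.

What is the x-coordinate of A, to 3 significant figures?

27.5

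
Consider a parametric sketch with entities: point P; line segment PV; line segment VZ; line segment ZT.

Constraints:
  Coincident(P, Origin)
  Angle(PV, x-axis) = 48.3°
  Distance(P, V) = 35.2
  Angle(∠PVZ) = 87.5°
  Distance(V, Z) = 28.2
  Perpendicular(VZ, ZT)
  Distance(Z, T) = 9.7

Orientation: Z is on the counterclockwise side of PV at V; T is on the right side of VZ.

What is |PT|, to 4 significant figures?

52.19

∠PVZ = 87.5°, so VZ runs at 48.3° + (180° − 87.5°) = 140.8° from the x-axis; with |VZ| = 28.2, Z = V + 28.2·(cos 140.8°, sin 140.8°) = (1.563, 44.10). VZ ⟂ ZT; with |ZT| = 9.7 on the right of VZ, T = Z + 9.7·(0.6320, 0.7749) = (7.693, 51.62). Then |PT| = |T − P| = 52.19.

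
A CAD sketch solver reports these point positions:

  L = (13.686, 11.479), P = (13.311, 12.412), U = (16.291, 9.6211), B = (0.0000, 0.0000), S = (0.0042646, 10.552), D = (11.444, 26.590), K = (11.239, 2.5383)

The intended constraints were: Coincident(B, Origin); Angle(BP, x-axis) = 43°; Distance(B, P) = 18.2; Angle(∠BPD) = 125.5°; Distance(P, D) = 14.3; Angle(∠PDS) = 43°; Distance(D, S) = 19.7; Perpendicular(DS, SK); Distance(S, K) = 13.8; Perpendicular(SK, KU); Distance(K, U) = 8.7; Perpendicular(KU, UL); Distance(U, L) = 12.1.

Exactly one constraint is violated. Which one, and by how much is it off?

Distance(U, L) = 12.1 — off by 8.90.

B = (0.00, 0.00) ✓; BP at 43.00° ✓; |BP| = 18.20 ✓; ∠BPD = 125.5° ✓; |PD| = 14.30 ✓; ∠PDS = 43.00° ✓; |DS| = 19.70 ✓; ∠(DS, SK) = 90.00° ✓; |SK| = 13.80 ✓; ∠(SK, KU) = 90.00° ✓; |KU| = 8.700 ✓; ∠(KU, UL) = 90.00° ✓; |UL| = 3.200 ✗.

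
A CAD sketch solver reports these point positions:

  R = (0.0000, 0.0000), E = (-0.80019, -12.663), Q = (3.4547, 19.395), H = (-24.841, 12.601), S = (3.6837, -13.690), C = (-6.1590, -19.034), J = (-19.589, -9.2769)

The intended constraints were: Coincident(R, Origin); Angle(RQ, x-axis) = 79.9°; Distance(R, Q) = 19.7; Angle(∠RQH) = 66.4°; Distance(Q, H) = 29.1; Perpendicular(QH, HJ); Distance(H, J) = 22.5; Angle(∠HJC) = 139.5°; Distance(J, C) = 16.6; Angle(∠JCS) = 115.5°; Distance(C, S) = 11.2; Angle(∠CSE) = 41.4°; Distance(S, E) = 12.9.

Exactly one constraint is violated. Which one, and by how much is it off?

Distance(S, E) = 12.9 — off by 8.30.

R = (0.00, 0.00) ✓; RQ at 79.90° ✓; |RQ| = 19.70 ✓; ∠RQH = 66.40° ✓; |QH| = 29.10 ✓; ∠(QH, HJ) = 90.00° ✓; |HJ| = 22.50 ✓; ∠HJC = 139.5° ✓; |JC| = 16.60 ✓; ∠JCS = 115.5° ✓; |CS| = 11.20 ✓; ∠CSE = 41.40° ✓; |SE| = 4.600 ✗.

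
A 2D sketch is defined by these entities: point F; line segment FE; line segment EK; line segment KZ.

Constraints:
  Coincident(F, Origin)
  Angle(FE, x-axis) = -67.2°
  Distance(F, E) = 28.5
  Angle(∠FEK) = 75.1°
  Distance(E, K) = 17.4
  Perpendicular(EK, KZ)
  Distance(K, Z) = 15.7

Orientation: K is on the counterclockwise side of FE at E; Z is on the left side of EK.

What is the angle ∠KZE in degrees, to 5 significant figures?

47.940°

∠FEK = 75.1°, so EK runs at -67.2° + (180° − 75.1°) = 37.700° from the x-axis; with |EK| = 17.4, K = E + 17.4·(cos 37.700°, sin 37.700°) = (24.811, -15.633). EK is perpendicular to KZ; with |KZ| = 15.7 on the left of EK, Z = K + 15.7·(-0.61153, 0.79122) = (15.211, -3.2103). Then cos ∠KZE = ZK·ZE / (|ZK||ZE|), giving 47.940°.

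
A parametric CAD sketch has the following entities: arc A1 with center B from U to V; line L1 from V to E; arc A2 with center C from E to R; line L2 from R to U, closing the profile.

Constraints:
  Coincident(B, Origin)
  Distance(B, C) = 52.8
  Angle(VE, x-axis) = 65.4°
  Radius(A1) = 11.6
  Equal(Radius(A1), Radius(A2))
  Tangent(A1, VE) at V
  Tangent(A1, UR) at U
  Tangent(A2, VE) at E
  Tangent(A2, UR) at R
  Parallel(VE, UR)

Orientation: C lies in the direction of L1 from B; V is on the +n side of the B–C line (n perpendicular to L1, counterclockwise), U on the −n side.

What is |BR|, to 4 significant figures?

54.06

The slot axis is L1's direction at 65.4°, so u = (cos 65.4°, sin 65.4°) = (0.4163, 0.9092) and n = (−sin 65.4°, cos 65.4°) = (-0.9092, 0.4163). B is at the origin and C lies 52.8 along u from B, so C = 52.8·u = (21.98, 48.01). Tangency of A1 to both parallel lines with radius 11.6 puts V and U at B ± 11.6·n: V = (-10.55, 4.829), U = (10.55, -4.829). Equal radii place E and R the same way about C: E = C + 11.6·n = (11.43, 52.84), R = C − 11.6·n = (32.53, 43.18). Then |BR| = |R − B| = 54.06.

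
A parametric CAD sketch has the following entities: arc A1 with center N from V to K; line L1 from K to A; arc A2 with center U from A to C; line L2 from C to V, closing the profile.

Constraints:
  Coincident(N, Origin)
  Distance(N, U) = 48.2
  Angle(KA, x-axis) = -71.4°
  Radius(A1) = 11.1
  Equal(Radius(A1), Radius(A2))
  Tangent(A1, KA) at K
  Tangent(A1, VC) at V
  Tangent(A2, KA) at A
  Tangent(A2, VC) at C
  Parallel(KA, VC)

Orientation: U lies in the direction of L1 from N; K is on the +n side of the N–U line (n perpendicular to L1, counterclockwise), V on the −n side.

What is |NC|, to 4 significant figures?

49.46

The slot axis is L1's direction at -71.4°, so u = (cos -71.4°, sin -71.4°) = (0.3190, -0.9478) and n = (−sin -71.4°, cos -71.4°) = (0.9478, 0.3190). N is at the origin and U lies 48.2 along u from N, so U = 48.2·u = (15.37, -45.68). Tangency of A1 to both parallel lines with radius 11.1 puts K and V at N ± 11.1·n: K = (10.52, 3.540), V = (-10.52, -3.540). Equal radii place A and C the same way about U: A = U + 11.1·n = (25.89, -42.14), C = U − 11.1·n = (4.854, -49.22). Then |NC| = |C − N| = 49.46.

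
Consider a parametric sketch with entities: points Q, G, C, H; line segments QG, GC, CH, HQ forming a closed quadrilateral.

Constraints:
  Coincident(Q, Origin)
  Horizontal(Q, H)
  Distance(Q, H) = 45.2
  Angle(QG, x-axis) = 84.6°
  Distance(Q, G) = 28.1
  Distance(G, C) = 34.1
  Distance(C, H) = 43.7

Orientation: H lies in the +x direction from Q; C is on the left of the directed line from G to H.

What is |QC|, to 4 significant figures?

53.94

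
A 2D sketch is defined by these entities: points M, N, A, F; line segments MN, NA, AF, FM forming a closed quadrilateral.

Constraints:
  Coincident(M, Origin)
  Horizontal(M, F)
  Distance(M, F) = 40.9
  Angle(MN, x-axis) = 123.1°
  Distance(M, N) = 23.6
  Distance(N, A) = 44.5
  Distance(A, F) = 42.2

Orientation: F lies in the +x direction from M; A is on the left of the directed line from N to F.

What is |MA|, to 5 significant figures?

48.006

Checks: MN at 123.1° ✓; |NA| = 44.50 ✓; |AF| = 42.20 ✓.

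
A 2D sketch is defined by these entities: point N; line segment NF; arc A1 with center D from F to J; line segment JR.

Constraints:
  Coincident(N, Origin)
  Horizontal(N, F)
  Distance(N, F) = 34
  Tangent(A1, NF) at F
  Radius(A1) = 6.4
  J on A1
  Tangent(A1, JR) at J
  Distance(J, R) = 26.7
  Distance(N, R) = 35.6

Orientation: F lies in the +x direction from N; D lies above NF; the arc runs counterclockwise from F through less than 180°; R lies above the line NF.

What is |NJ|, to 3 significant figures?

40.0

N is at the origin; N and F share the same y with |NF| = 34.0 and F on the +x side, so F = (34.0, 0.00). Tangency of A1 to NF means the radius DF is perpendicular to NF, so D = F + (0, 6.4) = (34.0, 6.40). Since DJ ⟂ JR (tangency), |DR| = √(6.4² + 26.7²) = 27.5 regardless of where J sits on A1. So R lies on both circle(N, 35.6) and circle(D, 27.5); the above-NF intersection is R = (19.6, 29.7). J is the foot of the tangent from R: J = (38.5, 10.9).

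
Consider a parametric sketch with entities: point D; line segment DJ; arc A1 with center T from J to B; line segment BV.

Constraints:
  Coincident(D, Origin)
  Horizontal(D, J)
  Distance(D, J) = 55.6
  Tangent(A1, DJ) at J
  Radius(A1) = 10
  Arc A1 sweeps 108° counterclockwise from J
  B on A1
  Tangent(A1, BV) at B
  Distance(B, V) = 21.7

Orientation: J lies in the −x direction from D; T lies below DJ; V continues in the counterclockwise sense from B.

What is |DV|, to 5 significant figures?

67.444

D is at the origin; D and J share the same y with |DJ| = 55.6 and J on the −x side, so J = (-55.600, 0.0000). Tangency of A1 to DJ means the radius TJ is perpendicular to DJ, so T = J + (0, -10) = (-55.600, -10.000). On A1, J sits at bearing 90° from T; a 108° counterclockwise sweep puts B at bearing 198°, so B = T + 10.0·(cos 198°, sin 198°) = (-65.111, -13.090). Tangency of A1 to BV means the radius TB is perpendicular to BV, so BV runs along (−sin 198°, cos 198°); with |BV| = 21.7, V = (-58.405, -33.728). Then |DV| = |V − D| = 67.444.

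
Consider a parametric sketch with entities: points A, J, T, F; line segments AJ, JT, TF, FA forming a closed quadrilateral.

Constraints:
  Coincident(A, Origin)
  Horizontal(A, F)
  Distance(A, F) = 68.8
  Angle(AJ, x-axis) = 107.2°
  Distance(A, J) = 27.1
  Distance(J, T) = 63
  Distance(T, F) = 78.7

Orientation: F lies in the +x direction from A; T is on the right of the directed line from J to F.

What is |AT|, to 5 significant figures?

36.709

A is at the origin; A and F share the same y with |AF| = 68.8 and F in +x, so F = (68.8, 0). AJ runs at 107.2° with |AJ| = 27.1, so J = (-8.0137, 25.888). T is determined by |JT| = 63.0 and |TF| = 78.7 together: it lies at the intersection of circle(J, 63.0) and circle(F, 78.7). With |JF| = 81.059, the foot of the radical line on JF is 26.807 from J and the perpendicular offset is √(63.0² − 26.807²) = 57.012. Taking the right-of-JF solution: T = (-0.81907, -36.700).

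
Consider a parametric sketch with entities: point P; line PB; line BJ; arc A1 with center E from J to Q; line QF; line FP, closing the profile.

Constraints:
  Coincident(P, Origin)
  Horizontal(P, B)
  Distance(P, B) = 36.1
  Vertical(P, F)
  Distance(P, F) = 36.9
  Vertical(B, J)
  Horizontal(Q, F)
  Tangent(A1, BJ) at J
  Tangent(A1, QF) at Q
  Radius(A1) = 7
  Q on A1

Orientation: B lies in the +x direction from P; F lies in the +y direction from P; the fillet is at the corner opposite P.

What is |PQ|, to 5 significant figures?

46.994

The virtual corner opposite P is at (36.100, 36.900). A1 meets BJ tangentially, so EJ is at right angles to BJ and tangency of A1 to QF means the radius EQ is perpendicular to QF, with radius 7.0, so the center E sits 7.0 in from both sides at E = (29.100, 29.900). That places the tangent points at J = (36.100, 29.900) on BJ and Q = (29.100, 36.900) on QF. Then |PQ| = |Q − P| = 46.994.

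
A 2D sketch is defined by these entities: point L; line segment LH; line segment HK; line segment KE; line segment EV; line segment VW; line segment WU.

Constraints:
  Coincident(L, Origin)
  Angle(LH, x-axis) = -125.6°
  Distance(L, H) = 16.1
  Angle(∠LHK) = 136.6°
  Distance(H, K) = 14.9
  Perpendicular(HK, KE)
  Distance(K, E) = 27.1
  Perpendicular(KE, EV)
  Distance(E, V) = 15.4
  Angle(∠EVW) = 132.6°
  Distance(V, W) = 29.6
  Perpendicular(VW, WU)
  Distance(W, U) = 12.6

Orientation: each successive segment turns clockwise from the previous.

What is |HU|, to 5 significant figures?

11.711

L is at the origin; LH runs at -125.6° with length 16.1, so H = (-9.3722, -13.091). ∠LHK = 136.6° gives HK at -169.00° from the x-axis; with |HK| = 14.9, K = (-23.998, -15.934). HK ⟂ KE, so KE runs at 101.00°; with |KE| = 27.1, E = (-29.169, 10.668). KE is perpendicular to EV, so EV runs at 11.000°; with |EV| = 15.4, V = (-14.052, 13.607). ∠EVW = 132.6° gives VW at -36.400° from the x-axis; with |VW| = 29.6, W = (9.7726, -3.9586). VW is perpendicular to WU, so WU runs at -126.40°; with |WU| = 12.6, U = (2.2955, -14.100). Then |HU| = |U − H| = 11.711.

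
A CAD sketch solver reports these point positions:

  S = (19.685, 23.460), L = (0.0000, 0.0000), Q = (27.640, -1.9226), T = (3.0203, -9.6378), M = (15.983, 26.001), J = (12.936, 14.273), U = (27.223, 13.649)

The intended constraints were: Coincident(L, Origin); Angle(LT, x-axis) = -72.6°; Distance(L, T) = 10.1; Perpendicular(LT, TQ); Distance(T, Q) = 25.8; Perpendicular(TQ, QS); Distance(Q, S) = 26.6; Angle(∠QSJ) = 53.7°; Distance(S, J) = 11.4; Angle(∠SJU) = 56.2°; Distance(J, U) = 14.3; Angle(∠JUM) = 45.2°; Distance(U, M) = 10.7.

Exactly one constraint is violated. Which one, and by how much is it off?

Distance(U, M) = 10.7 — off by 6.00.

L = (0.00, 0.00) ✓; LT at -72.60° ✓; |LT| = 10.10 ✓; ∠(LT, TQ) = 90.00° ✓; |TQ| = 25.80 ✓; ∠(TQ, QS) = 90.00° ✓; |QS| = 26.60 ✓; ∠QSJ = 53.70° ✓; |SJ| = 11.40 ✓; ∠SJU = 56.20° ✓; |JU| = 14.30 ✓; ∠JUM = 45.20° ✓; |UM| = 16.70 ✗.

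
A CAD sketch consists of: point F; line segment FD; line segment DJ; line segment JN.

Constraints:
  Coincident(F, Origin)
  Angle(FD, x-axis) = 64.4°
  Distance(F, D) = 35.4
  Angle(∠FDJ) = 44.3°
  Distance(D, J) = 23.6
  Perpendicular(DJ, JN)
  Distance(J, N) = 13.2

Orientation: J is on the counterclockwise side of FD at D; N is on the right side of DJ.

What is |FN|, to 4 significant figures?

37.96

F is at the origin; FD runs at 64.4° with length 35.4, so D = 35.4·(cos 64.4°, sin 64.4°) = (15.30, 31.92). ∠FDJ = 44.3°, so DJ runs at 64.4° + (180° − 44.3°) = 200.1° from the x-axis; with |DJ| = 23.6, J = D + 23.6·(cos 200.1°, sin 200.1°) = (-6.867, 23.81). The perpendicularity gives JN at right angles to DJ; with |JN| = 13.2 on the right of DJ, N = J + 13.2·(-0.3437, 0.9391) = (-11.40, 36.21). Then |FN| = |N − F| = 37.96.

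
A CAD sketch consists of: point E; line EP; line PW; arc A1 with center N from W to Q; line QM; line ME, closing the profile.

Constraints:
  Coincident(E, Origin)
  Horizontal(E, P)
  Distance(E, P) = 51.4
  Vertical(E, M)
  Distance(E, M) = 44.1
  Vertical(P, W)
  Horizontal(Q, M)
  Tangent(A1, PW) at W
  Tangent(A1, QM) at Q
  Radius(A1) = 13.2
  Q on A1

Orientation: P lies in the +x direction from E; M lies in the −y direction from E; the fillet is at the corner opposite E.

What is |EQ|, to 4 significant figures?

58.34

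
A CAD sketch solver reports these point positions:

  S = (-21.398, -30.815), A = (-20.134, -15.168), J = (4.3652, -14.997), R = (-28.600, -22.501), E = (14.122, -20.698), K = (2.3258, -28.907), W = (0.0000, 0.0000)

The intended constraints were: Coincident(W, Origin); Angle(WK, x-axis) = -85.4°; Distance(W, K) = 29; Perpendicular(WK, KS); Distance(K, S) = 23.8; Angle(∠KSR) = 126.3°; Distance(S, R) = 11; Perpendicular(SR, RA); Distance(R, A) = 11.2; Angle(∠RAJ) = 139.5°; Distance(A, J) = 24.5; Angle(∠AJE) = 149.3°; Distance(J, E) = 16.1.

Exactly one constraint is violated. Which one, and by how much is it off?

Distance(J, E) = 16.1 — off by 4.80.

W = (0.00, 0.00) ✓; WK at -85.40° ✓; |WK| = 29.00 ✓; ∠(WK, KS) = 90.00° ✓; |KS| = 23.80 ✓; ∠KSR = 126.3° ✓; |SR| = 11.00 ✓; ∠(SR, RA) = 90.00° ✓; |RA| = 11.20 ✓; ∠RAJ = 139.5° ✓; |AJ| = 24.50 ✓; ∠AJE = 149.3° ✓; |JE| = 11.30 ✗.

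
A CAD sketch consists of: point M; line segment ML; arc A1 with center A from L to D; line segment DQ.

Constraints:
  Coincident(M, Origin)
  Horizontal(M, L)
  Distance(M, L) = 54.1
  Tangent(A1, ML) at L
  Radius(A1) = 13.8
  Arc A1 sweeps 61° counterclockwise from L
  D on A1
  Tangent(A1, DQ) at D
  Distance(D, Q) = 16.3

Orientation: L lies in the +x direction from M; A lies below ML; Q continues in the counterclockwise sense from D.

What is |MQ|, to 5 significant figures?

40.264

M is at the origin; M and L share the same y with |ML| = 54.1 and L on the +x side, so L = (54.100, 0.0000). Since A1 is tangent to ML there, AL ⟂ ML, so A = L + (0, -13.8) = (54.100, -13.800). On A1, L sits at bearing 90° from A; a 61° counterclockwise sweep puts D at bearing 151°, so D = A + 13.8·(cos 151°, sin 151°) = (42.030, -7.1096). A1 meets DQ tangentially, so AD is at right angles to DQ, so DQ runs along (−sin 151°, cos 151°); with |DQ| = 16.3, Q = (34.128, -21.366). Then |MQ| = |Q − M| = 40.264.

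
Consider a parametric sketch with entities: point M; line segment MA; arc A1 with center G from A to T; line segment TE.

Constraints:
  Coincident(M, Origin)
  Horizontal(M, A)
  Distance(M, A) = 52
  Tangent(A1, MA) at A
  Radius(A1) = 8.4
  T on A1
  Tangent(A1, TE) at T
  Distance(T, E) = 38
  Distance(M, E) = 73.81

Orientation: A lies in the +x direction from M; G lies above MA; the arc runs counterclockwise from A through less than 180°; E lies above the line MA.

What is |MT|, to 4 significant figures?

61.06

M is at the origin; MA is horizontal with |MA| = 52.0 and A on the +x side, so A = (52.00, 0.000). A1 meets MA tangentially, so GA is at right angles to MA, so G = A + (0, 8.4) = (52.00, 8.400). Since GT ⟂ TE (tangency), |GE| = √(8.4² + 38.0²) = 38.92 regardless of where T sits on A1. So E lies on both circle(M, 73.81) and circle(G, 38.92); the above-MA intersection is E = (56.91, 47.01). T is the foot of the tangent from E: T = (60.37, 9.165).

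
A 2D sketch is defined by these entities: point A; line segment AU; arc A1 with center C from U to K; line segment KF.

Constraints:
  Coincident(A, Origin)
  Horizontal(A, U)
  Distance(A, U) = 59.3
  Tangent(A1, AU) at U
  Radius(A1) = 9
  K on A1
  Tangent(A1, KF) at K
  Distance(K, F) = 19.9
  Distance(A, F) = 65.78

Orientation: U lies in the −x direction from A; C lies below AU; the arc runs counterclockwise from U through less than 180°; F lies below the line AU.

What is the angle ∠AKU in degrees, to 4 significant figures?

47.66°

A is at the origin; AU is horizontal with |AU| = 59.3 and U on the −x side, so U = (-59.30, 0.000). Since A1 is tangent to AU there, CU ⟂ AU, so C = U + (0, -9) = (-59.30, -9.000). Since CK ⟂ KF (tangency), |CF| = √(9.0² + 19.9²) = 21.84 regardless of where K sits on A1. So F lies on both circle(A, 65.78) and circle(C, 21.84); the below-AU intersection is F = (-58.12, -30.81). K is the foot of the tangent from F: K = (-67.29, -13.15).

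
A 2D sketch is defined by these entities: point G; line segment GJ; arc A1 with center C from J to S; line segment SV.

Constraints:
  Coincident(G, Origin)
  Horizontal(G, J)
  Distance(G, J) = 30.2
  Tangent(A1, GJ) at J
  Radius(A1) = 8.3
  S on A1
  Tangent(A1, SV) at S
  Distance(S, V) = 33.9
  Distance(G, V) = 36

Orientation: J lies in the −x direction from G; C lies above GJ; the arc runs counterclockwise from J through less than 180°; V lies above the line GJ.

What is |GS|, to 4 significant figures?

23.21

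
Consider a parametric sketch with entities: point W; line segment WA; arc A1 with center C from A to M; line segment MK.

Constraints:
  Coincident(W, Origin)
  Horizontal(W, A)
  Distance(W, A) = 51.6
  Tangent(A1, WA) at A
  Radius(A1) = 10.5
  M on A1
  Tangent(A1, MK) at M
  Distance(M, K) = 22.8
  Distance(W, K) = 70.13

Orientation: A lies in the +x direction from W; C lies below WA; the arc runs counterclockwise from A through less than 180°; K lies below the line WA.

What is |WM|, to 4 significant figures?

48.22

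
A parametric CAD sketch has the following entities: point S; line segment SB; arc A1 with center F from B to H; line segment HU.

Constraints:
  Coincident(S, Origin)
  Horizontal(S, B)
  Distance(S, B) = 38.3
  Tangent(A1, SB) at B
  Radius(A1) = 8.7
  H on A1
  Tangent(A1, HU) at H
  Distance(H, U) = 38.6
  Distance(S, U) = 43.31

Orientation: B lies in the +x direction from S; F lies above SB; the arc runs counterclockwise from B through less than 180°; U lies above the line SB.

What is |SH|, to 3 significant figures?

46.6

Checks: S.y = 0.00, B.y = 0.00 ✓; |FH| = 8.700 ✓; ∠(FH, HU) = 90.00° ✓; |HU| = 38.60 ✓; |SU| = 43.31 ✓.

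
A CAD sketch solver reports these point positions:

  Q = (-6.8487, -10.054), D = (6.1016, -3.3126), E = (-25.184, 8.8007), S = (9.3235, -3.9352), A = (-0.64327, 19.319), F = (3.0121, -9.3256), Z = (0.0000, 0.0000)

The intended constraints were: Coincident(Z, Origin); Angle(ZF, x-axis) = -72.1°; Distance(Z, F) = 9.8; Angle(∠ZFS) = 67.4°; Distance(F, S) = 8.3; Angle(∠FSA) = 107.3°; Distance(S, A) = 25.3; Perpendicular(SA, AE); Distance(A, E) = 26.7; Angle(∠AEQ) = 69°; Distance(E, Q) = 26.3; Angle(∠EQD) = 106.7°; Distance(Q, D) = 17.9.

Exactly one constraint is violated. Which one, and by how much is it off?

Distance(Q, D) = 17.9 — off by 3.30.

Z = (0.00, 0.00) ✓; ZF at -72.10° ✓; |ZF| = 9.800 ✓; ∠ZFS = 67.40° ✓; |FS| = 8.300 ✓; ∠FSA = 107.3° ✓; |SA| = 25.30 ✓; ∠(SA, AE) = 90.00° ✓; |AE| = 26.70 ✓; ∠AEQ = 69.00° ✓; |EQ| = 26.30 ✓; ∠EQD = 106.7° ✓; |QD| = 14.60 ✗.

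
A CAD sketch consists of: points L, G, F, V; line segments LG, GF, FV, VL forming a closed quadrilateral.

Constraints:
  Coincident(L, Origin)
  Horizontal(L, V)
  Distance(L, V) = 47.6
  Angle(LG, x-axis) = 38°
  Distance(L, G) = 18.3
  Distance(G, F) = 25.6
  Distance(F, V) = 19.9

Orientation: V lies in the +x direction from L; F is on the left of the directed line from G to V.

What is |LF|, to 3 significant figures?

43.1

L is at the origin; L and V share the same y with |LV| = 47.6 and V in +x, so V = (47.6, 0). LG runs at 38.0° with |LG| = 18.3, so G = (14.4, 11.3). F is determined by |GF| = 25.6 and |FV| = 19.9 together: it lies at the intersection of circle(G, 25.6) and circle(V, 19.9). With |GV| = 35.0, the foot of the radical line on GV is 21.2 from G and the perpendicular offset is √(25.6² − 21.2²) = 14.3. Taking the left-of-GV solution: F = (39.1, 18.0).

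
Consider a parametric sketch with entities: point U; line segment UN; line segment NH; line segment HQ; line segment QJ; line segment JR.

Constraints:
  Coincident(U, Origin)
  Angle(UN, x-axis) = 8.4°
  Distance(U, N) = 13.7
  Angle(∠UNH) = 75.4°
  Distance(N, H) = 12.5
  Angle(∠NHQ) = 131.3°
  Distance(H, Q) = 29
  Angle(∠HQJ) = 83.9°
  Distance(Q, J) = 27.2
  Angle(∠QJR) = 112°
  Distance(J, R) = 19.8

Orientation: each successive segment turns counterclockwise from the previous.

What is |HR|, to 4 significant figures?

33.23

∠HQJ = 83.9° gives QJ at -102.2° from the x-axis; with |QJ| = 27.2, J = (-24.61, -3.972). ∠QJR = 112.0° gives JR at -34.20° from the x-axis; with |JR| = 19.8, R = (-8.236, -15.10). Then |HR| = |R − H| = 33.23.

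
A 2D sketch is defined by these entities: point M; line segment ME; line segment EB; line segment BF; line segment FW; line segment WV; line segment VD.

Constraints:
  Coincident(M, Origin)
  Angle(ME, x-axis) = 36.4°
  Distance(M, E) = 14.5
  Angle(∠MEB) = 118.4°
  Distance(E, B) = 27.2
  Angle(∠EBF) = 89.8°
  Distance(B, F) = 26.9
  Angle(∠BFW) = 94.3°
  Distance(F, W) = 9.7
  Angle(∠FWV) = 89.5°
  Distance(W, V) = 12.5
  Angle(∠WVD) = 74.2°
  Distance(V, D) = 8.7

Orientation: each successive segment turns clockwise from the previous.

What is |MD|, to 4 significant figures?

32.32

M is at the origin; ME runs at 36.4° with length 14.5, so E = (11.67, 8.605). ∠MEB = 118.4° gives EB at -25.20° from the x-axis; with |EB| = 27.2, B = (36.28, -2.977). ∠EBF = 89.8° gives BF at -115.4° from the x-axis; with |BF| = 26.9, F = (24.74, -27.28). ∠BFW = 94.3° gives FW at 158.9° from the x-axis; with |FW| = 9.7, W = (15.69, -23.78). ∠FWV = 89.5° gives WV at 68.40° from the x-axis; with |WV| = 12.5, V = (20.30, -12.16). ∠WVD = 74.2° gives VD at -37.40° from the x-axis; with |VD| = 8.7, D = (27.21, -17.45). Then |MD| = |D − M| = 32.32.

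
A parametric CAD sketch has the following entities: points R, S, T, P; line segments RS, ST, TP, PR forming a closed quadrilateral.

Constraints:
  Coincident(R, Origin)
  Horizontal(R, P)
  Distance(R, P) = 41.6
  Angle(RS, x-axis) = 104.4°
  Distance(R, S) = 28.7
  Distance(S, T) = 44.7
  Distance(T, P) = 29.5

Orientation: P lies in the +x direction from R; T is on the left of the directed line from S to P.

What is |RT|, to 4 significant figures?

47.57

Checks: |ST| = 44.70 ✓; |TP| = 29.50 ✓.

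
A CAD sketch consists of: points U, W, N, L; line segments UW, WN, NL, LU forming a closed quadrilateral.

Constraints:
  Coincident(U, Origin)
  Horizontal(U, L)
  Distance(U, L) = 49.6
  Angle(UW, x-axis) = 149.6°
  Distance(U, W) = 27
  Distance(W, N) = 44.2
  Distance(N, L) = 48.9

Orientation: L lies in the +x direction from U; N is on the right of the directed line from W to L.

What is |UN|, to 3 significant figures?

20.9

Checks: |WN| = 44.20 ✓; |NL| = 48.90 ✓.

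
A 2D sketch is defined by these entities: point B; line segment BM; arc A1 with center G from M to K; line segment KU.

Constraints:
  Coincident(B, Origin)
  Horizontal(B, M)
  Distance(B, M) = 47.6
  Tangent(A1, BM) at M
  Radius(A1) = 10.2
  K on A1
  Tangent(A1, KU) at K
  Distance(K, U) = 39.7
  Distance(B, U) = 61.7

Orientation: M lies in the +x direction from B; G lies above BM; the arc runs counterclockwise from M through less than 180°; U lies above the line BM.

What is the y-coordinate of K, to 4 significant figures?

15.30

Checks: |GK| = 10.20 ✓; ∠(GK, KU) = 90.00° ✓; |KU| = 39.70 ✓; |BU| = 61.70 ✓.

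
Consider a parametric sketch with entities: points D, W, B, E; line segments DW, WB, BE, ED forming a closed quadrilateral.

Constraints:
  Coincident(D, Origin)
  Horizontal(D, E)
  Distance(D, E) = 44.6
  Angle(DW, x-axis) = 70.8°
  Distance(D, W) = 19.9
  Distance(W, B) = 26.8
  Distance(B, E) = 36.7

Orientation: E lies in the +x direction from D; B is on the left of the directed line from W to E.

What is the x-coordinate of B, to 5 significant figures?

29.100

D is at the origin; D and E share the same y with |DE| = 44.6 and E in +x, so E = (44.6, 0). DW runs at 70.8° with |DW| = 19.9, so W = (6.5444, 18.793). B is determined by |WB| = 26.8 and |BE| = 36.7 together: it lies at the intersection of circle(W, 26.8) and circle(E, 36.7). With |WE| = 42.443, the foot of the radical line on WE is 13.816 from W and the perpendicular offset is √(26.8² − 13.816²) = 22.964. Taking the left-of-WE solution: B = (29.100, 33.266).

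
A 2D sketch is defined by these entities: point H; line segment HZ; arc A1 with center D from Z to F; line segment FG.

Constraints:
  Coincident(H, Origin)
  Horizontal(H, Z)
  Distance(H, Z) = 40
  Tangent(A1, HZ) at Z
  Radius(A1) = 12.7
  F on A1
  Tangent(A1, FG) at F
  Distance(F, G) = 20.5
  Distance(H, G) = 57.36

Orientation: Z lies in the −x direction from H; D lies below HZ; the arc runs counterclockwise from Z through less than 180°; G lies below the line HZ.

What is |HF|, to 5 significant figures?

54.645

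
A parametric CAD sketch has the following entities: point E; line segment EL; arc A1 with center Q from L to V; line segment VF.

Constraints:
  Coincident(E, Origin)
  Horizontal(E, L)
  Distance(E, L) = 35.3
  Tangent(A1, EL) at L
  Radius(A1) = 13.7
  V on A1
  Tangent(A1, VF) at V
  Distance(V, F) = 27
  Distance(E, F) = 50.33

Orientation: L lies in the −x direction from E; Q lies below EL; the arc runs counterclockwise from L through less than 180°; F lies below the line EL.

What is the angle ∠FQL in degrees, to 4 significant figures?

163.4°

Checks: |QV| = 13.70 ✓; ∠(QV, VF) = 90.00° ✓; |VF| = 27.00 ✓; |EF| = 50.33 ✓.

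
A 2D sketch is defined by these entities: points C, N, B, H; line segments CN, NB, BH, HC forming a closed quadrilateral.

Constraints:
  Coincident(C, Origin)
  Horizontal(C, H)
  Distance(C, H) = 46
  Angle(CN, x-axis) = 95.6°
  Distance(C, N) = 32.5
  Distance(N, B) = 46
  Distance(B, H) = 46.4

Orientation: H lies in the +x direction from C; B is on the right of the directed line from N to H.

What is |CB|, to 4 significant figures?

13.50

C is at the origin; C and H share the same y with |CH| = 46.0 and H in +x, so H = (46.0, 0). CN runs at 95.6° with |CN| = 32.5, so N = (-3.171, 32.34). B is determined by |NB| = 46.0 and |BH| = 46.4 together: it lies at the intersection of circle(N, 46.0) and circle(H, 46.4). With |NH| = 58.86, the foot of the radical line on NH is 29.11 from N and the perpendicular offset is √(46.0² − 29.11²) = 35.61. Taking the right-of-NH solution: B = (1.580, -13.41).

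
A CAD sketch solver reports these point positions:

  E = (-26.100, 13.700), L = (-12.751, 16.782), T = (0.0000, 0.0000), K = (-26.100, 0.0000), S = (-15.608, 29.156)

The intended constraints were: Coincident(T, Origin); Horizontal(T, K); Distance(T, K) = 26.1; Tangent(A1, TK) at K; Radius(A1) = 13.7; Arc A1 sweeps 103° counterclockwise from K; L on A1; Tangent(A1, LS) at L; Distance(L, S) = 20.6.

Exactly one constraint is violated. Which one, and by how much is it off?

Distance(L, S) = 20.6 — off by 7.90.

T = (0.00, 0.00) ✓; T.y = 0.00, K.y = 0.00 ✓; |TK| = 26.10 ✓; ∠(EK, KT) = 90.00° ✓; |EK| = 13.70 ✓; bearing(E→L) − bearing(E→K) = 103.0° ✓; |EL| = 13.70 ✓; ∠(EL, LS) = 90.00° ✓; |LS| = 12.70 ✗.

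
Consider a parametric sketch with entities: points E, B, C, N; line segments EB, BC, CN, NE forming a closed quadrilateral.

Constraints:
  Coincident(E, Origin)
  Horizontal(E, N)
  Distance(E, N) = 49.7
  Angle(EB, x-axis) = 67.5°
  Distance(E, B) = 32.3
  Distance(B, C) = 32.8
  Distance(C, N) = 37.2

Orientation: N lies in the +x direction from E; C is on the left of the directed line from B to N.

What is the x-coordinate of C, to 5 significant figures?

44.409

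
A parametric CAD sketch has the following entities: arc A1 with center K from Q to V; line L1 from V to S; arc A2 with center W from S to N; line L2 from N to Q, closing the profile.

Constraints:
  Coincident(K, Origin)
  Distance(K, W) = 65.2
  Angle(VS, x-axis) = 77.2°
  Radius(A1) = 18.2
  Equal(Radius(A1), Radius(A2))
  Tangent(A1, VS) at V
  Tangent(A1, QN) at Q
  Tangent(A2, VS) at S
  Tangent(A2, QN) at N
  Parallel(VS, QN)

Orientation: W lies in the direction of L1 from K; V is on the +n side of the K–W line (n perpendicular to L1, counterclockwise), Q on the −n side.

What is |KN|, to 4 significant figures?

67.69

Tangency of A1 to both parallel lines with radius 18.2 puts V and Q at K ± 18.2·n: V = (-17.75, 4.032), Q = (17.75, -4.032). Equal radii place S and N the same way about W: S = W + 18.2·n = (-3.303, 67.61), N = W − 18.2·n = (32.19, 59.55). Then |KN| = |N − K| = 67.69.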